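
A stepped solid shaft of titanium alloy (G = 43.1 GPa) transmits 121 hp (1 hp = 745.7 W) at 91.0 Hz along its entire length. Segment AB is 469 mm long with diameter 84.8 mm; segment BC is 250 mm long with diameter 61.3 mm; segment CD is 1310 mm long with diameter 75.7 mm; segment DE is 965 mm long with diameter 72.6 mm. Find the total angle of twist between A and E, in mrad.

ω = 2π·91.0 = 571.8 rad/s, so T = P/ω = 121×745.7 / 571.8 = 157.8 N·m.
J_AB = π(0.0848)⁴/32 = 5.08×10^-6 m⁴; J_BC = π(0.0613)⁴/32 = 1.39×10^-6 m⁴; J_CD = π(0.0757)⁴/32 = 3.22×10^-6 m⁴; J_DE = π(0.0726)⁴/32 = 2.73×10^-6 m⁴.
θ = (T/G)·Σ L_i/J_i = (157.8/43.1×10⁹)·(0.469/5.08×10^-6 + 0.250/1.39×10^-6 + 1.31/3.22×10^-6 + 0.965/2.73×10^-6) = 3.782×10^-3 rad.

3.78 mrad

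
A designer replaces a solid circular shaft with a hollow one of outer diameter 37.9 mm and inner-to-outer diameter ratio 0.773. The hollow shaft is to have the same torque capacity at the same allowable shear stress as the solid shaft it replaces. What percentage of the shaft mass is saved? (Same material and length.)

46.0 %

Equal τ_max and T ⇒ the solid shaft needs d_s³ = d_o³(1−k⁴), so d_s = 37.9·(1−0.773⁴)^(1/3) = 32.71 mm.
Area ratio A_h/A_s = d_o²(1−k²)/d_s² = (1−k²)/(1−k⁴)^(2/3) = 0.5403.
Mass saving = 1 − 0.5403 = 46.0 %.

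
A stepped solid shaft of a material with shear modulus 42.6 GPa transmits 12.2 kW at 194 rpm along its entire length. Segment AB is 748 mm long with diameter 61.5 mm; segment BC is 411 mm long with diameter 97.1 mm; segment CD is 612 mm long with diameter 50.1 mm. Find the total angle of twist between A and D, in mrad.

22.1 mrad

ω = 2π·194/60 = 20.32 rad/s, so T = P/ω = 12.2×10³ / 20.32 = 600.5 N·m.
J_AB = π(0.0615)⁴/32 = 1.40×10^-6 m⁴; J_BC = π(0.0971)⁴/32 = 8.73×10^-6 m⁴; J_CD = π(0.0501)⁴/32 = 6.19×10^-7 m⁴.
θ = (T/G)·Σ L_i/J_i = (600.5/42.6×10⁹)·(0.748/1.40×10^-6 + 0.411/8.73×10^-6 + 0.612/6.19×10^-7) = 0.02212 rad.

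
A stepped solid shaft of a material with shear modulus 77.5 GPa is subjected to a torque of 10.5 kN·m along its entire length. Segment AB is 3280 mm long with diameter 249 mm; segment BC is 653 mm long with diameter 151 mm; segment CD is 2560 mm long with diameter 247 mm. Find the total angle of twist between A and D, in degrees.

J_AB = π(0.249)⁴/32 = 3.77×10^-4 m⁴; J_BC = π(0.151)⁴/32 = 5.10×10^-5 m⁴; J_CD = π(0.247)⁴/32 = 3.65×10^-4 m⁴.
θ = (T/G)·Σ L_i/J_i = (10500/77.5×10⁹)·(3.28/3.77×10^-4 + 0.653/5.10×10^-5 + 2.56/3.65×10^-4) = 3.860×10^-3 rad.

0.221°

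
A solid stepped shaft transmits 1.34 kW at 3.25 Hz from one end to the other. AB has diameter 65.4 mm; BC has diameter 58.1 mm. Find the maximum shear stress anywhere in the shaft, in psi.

ω = 2π·3.25 = 20.42 rad/s, so T = P/ω = 1.34×10³ / 20.42 = 65.62 N·m.
Under the same torque, τ_max = 16T/(πd³) is largest where d is smallest — segment BC (d = 58.1 mm).
τ_max = 16·65.62/(π·(0.0581)³) = 1.704×10^6 Pa.

247 psi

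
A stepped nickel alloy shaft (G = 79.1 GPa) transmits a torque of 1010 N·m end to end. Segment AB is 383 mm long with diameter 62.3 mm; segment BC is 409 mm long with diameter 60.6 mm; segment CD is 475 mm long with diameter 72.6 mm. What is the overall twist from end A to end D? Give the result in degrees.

0.543°

J_AB = π(0.0623)⁴/32 = 1.48×10^-6 m⁴; J_BC = π(0.0606)⁴/32 = 1.32×10^-6 m⁴; J_CD = π(0.0726)⁴/32 = 2.73×10^-6 m⁴.
θ = (T/G)·Σ L_i/J_i = (1010/79.1×10⁹)·(0.383/1.48×10^-6 + 0.409/1.32×10^-6 + 0.475/2.73×10^-6) = 9.475×10^-3 rad.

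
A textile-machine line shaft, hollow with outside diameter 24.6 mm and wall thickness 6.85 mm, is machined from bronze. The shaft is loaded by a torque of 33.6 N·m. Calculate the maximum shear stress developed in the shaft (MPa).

12.0 MPa

J = π(d_o⁴ − d_i⁴)/32 = π(0.0246⁴ − 0.0109⁴)/32 = 3.457×10^-8 m⁴.
τ_max = T·r/J = 33.60 × 0.0123 / 3.457×10^-8 = 1.196×10^7 Pa.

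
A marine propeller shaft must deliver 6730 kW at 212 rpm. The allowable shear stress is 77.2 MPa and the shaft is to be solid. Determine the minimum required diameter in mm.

ω = 2π·212/60 = 22.20 rad/s, so T = P/ω = 6730×10³ / 22.20 = 303100 N·m.
For a solid shaft τ_max = 16T/(πd³), so d = (16T/(π τ_allow))^(1/3) = (16·303100/(π·7.72×10^7))^(1/3) = 0.2714 m.

271 mm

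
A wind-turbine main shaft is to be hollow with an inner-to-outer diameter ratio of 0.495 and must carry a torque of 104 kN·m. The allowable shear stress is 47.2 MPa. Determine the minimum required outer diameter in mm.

229 mm

For a hollow shaft with d_i/d_o = 0.495: τ_max = 16T/(π d_o³ (1−k⁴)), so d_o = [16T/(π τ_allow (1−k⁴))]^(1/3) = [16·104000/(π·4.72×10^7·0.9400)]^(1/3) = 0.2286 m.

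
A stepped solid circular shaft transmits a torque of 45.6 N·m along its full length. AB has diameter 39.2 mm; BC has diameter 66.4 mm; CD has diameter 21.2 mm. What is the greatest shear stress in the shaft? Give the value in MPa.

24.4 MPa

Under the same torque, τ_max = 16T/(πd³) is largest where d is smallest — segment CD (d = 21.2 mm).
τ_max = 16·45.60/(π·(0.0212)³) = 2.437×10^7 Pa.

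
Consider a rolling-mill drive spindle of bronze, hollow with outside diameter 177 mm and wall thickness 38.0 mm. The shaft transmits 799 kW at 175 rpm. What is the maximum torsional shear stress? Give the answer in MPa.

44.8 MPa

ω = 2π·175/60 = 18.33 rad/s, so T = P/ω = 799×10³ / 18.33 = 43600 N·m.
J = π(d_o⁴ − d_i⁴)/32 = π(0.177⁴ − 0.101⁴)/32 = 8.614×10^-5 m⁴.
τ_max = T·r/J = 43600 × 0.0885 / 8.614×10^-5 = 4.479×10^7 Pa.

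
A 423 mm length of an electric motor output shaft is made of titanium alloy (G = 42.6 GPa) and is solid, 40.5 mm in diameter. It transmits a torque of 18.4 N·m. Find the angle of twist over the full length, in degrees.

J = πd⁴/32 = π(0.0405)⁴/32 = 2.641×10^-7 m⁴.
θ = T·L/(G·J) = 18.40 × 0.423 / (42.6×10⁹ × 2.641×10^-7) = 6.917×10^-4 rad.

0.0396°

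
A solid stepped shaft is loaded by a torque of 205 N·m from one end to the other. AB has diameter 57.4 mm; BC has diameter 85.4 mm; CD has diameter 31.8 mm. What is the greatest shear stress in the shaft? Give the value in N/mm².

Under the same torque, τ_max = 16T/(πd³) is largest where d is smallest — segment CD (d = 31.8 mm).
τ_max = 16·205.0/(π·(0.0318)³) = 3.247×10^7 Pa.

32.5 N/mm²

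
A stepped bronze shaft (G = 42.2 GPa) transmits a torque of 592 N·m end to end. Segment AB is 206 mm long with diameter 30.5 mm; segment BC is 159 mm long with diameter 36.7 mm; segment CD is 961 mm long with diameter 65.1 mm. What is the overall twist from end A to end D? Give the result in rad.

0.0542 rad

J_AB = π(0.0305)⁴/32 = 8.50×10^-8 m⁴; J_BC = π(0.0367)⁴/32 = 1.78×10^-7 m⁴; J_CD = π(0.0651)⁴/32 = 1.76×10^-6 m⁴.
θ = (T/G)·Σ L_i/J_i = (592.0/42.2×10⁹)·(0.206/8.50×10^-8 + 0.159/1.78×10^-7 + 0.961/1.76×10^-6) = 0.05419 rad.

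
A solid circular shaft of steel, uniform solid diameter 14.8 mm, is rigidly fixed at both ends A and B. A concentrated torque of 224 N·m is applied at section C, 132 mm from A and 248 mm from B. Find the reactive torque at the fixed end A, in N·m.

With uniform GJ and both ends fixed, compatibility θ_AC = θ_CB gives T_A·a = T_B·b, together with T_A + T_B = T₀.
T_A = T₀·b/(a+b) = 224.0·248/380.0 = 146.2 N·m; T_B = 77.81 N·m.

146 N·m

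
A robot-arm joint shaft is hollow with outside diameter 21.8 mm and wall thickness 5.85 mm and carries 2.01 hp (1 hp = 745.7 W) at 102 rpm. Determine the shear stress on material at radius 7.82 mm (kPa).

ω = 2π·102/60 = 10.68 rad/s, so T = P/ω = 2.01×745.7 / 10.68 = 140.3 N·m.
J = π(d_o⁴ − d_i⁴)/32 = π(0.0218⁴ − 0.0101⁴)/32 = 2.115×10^-8 m⁴.
Shear stress varies linearly with radius: τ = T·r/J = 140.3 × 0.00782 / 2.115×10^-8 = 5.188×10^7 Pa.

51900 kPa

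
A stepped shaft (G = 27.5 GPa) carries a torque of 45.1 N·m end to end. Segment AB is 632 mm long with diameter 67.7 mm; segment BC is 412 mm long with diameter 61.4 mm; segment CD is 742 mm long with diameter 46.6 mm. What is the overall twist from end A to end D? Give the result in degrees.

J_AB = π(0.0677)⁴/32 = 2.06×10^-6 m⁴; J_BC = π(0.0614)⁴/32 = 1.40×10^-6 m⁴; J_CD = π(0.0466)⁴/32 = 4.63×10^-7 m⁴.
θ = (T/G)·Σ L_i/J_i = (45.10/27.5×10⁹)·(0.632/2.06×10^-6 + 0.412/1.40×10^-6 + 0.742/4.63×10^-7) = 3.615×10^-3 rad.

0.207°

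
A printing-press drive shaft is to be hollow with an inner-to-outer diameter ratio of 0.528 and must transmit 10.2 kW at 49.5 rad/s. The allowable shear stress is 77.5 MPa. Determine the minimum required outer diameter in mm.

24.5 mm

ω = 49.5 rad/s, so T = P/ω = 10.2×10³ / 49.50 = 206.1 N·m.
For a hollow shaft with d_i/d_o = 0.528: τ_max = 16T/(π d_o³ (1−k⁴)), so d_o = [16T/(π τ_allow (1−k⁴))]^(1/3) = [16·206.1/(π·7.75×10^7·0.9223)]^(1/3) = 0.02449 m.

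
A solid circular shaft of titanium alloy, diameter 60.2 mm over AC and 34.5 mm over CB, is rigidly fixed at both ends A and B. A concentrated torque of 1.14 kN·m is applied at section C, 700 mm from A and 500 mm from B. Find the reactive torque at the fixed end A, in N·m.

990 N·m

Compatibility: T_A·a/J_AC = T_B·b/J_CB with T_A + T_B = T₀.
J_AC = 1.29×10^-6 m⁴, J_CB = 1.39×10^-7 m⁴, so T_A = T₀·(J_AC/a)/((J_AC/a)+(J_CB/b)) = 990.4 N·m, T_B = 149.6 N·m.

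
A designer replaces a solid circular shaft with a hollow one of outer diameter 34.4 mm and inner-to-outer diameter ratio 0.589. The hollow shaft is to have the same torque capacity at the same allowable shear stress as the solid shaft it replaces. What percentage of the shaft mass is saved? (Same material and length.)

Equal τ_max and T ⇒ the solid shaft needs d_s³ = d_o³(1−k⁴), so d_s = 34.4·(1−0.589⁴)^(1/3) = 32.96 mm.
Area ratio A_h/A_s = d_o²(1−k²)/d_s² = (1−k²)/(1−k⁴)^(2/3) = 0.7114.
Mass saving = 1 − 0.7114 = 28.9 %.

28.9 %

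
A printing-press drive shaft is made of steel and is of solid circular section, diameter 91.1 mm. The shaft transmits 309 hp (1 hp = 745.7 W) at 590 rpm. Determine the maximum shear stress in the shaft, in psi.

3640 psi

ω = 2π·590/60 = 61.78 rad/s, so T = P/ω = 309×745.7 / 61.78 = 3729 N·m.
J = πd⁴/32 = π(0.0911)⁴/32 = 6.762×10^-6 m⁴.
τ_max = T·r/J = 3729 × 0.0456 / 6.762×10^-6 = 2.512×10^7 Pa.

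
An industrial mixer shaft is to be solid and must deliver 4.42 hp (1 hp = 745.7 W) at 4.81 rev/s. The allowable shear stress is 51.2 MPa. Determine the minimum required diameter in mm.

ω = 2π·4.81 = 30.22 rad/s, so T = P/ω = 4.42×745.7 / 30.22 = 109.1 N·m.
For a solid shaft τ_max = 16T/(πd³), so d = (16T/(π τ_allow))^(1/3) = (16·109.1/(π·5.12×10^7))^(1/3) = 0.02214 m.

22.1 mm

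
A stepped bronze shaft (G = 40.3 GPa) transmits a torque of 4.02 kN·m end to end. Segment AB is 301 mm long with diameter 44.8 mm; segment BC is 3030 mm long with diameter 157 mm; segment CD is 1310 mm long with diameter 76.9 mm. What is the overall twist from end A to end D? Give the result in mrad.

J_AB = π(0.0448)⁴/32 = 3.95×10^-7 m⁴; J_BC = π(0.157)⁴/32 = 5.96×10^-5 m⁴; J_CD = π(0.0769)⁴/32 = 3.43×10^-6 m⁴.
θ = (T/G)·Σ L_i/J_i = (4020/40.3×10⁹)·(0.301/3.95×10^-7 + 3.03/5.96×10^-5 + 1.31/3.43×10^-6) = 0.1191 rad.

119 mrad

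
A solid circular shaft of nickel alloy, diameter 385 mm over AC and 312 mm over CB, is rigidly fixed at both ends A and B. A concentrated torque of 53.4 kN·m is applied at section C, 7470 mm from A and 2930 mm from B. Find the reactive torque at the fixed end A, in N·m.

25400 N·m

Compatibility: T_A·a/J_AC = T_B·b/J_CB with T_A + T_B = T₀.
J_AC = 2.16×10^-3 m⁴, J_CB = 9.30×10^-4 m⁴, so T_A = T₀·(J_AC/a)/((J_AC/a)+(J_CB/b)) = 25430 N·m, T_B = 27970 N·m.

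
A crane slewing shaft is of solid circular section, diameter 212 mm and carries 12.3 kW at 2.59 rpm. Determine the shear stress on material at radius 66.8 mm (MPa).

ω = 2π·2.59/60 = 0.2712 rad/s, so T = P/ω = 12.3×10³ / 0.2712 = 45350 N·m.
J = πd⁴/32 = π(0.212)⁴/32 = 1.983×10^-4 m⁴.
Shear stress varies linearly with radius: τ = T·r/J = 45350 × 0.0668 / 1.983×10^-4 = 1.528×10^7 Pa.

15.3 MPa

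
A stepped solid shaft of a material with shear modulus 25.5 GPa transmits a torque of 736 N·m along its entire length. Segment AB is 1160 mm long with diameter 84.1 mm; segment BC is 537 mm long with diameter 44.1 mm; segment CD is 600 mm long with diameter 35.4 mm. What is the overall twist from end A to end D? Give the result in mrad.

161 mrad

J_AB = π(0.0841)⁴/32 = 4.91×10^-6 m⁴; J_BC = π(0.0441)⁴/32 = 3.71×10^-7 m⁴; J_CD = π(0.0354)⁴/32 = 1.54×10^-7 m⁴.
θ = (T/G)·Σ L_i/J_i = (736.0/25.5×10⁹)·(1.16/4.91×10^-6 + 0.537/3.71×10^-7 + 0.600/1.54×10^-7) = 0.1609 rad.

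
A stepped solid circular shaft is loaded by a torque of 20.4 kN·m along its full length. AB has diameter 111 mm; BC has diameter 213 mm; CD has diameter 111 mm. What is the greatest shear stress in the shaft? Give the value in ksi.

11.0 ksi

Under the same torque, τ_max = 16T/(πd³) is largest where d is smallest — segment AB (d = 111 mm).
τ_max = 16·20400/(π·(0.111)³) = 7.597×10^7 Pa.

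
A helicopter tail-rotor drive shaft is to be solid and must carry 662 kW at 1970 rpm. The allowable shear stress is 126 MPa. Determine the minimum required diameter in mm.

ω = 2π·1970/60 = 206.3 rad/s, so T = P/ω = 662×10³ / 206.3 = 3209 N·m.
For a solid shaft τ_max = 16T/(πd³), so d = (16T/(π τ_allow))^(1/3) = (16·3209/(π·1.26×10^8))^(1/3) = 0.05062 m.

50.6 mm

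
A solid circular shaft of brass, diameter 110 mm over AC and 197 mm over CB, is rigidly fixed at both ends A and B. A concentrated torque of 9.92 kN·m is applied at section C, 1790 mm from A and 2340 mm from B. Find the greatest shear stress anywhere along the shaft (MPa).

5.86 MPa

Compatibility: T_A·a/J_AC = T_B·b/J_CB with T_A + T_B = T₀.
J_AC = 1.44×10^-5 m⁴, J_CB = 1.48×10^-4 m⁴, so T_A = T₀·(J_AC/a)/((J_AC/a)+(J_CB/b)) = 1118 N·m, T_B = 8802 N·m.
τ in each portion: τ_AC = 4.28×10^6 Pa, τ_CB = 5.86×10^6 Pa; maximum is in CB.
τ_max = T_CB·r/J = 8802·0.0985/1.48×10^-4 = 5.863×10^6 Pa.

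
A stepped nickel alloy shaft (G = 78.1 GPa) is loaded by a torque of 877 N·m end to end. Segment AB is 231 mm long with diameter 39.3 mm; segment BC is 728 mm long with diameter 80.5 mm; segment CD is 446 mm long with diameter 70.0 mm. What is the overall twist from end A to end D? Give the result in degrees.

0.870°

J_AB = π(0.0393)⁴/32 = 2.34×10^-7 m⁴; J_BC = π(0.0805)⁴/32 = 4.12×10^-6 m⁴; J_CD = π(0.0700)⁴/32 = 2.36×10^-6 m⁴.
θ = (T/G)·Σ L_i/J_i = (877.0/78.1×10⁹)·(0.231/2.34×10^-7 + 0.728/4.12×10^-6 + 0.446/2.36×10^-6) = 0.01518 rad.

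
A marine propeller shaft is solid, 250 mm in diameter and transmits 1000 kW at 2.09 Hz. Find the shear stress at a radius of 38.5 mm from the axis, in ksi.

1.11 ksi

ω = 2π·2.09 = 13.13 rad/s, so T = P/ω = 1000×10³ / 13.13 = 76150 N·m.
J = πd⁴/32 = π(0.250)⁴/32 = 3.835×10^-4 m⁴.
Shear stress varies linearly with radius: τ = T·r/J = 76150 × 0.0385 / 3.835×10^-4 = 7.645×10^6 Pa.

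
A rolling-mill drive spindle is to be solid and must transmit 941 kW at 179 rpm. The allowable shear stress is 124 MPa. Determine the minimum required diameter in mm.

127 mm

ω = 2π·179/60 = 18.74 rad/s, so T = P/ω = 941×10³ / 18.74 = 50200 N·m.
For a solid shaft τ_max = 16T/(πd³), so d = (16T/(π τ_allow))^(1/3) = (16·50200/(π·1.24×10^8))^(1/3) = 0.1273 m.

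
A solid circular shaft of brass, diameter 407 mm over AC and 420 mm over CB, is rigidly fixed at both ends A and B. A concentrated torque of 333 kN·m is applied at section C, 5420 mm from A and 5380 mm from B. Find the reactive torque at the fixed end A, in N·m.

Compatibility: T_A·a/J_AC = T_B·b/J_CB with T_A + T_B = T₀.
J_AC = 2.69×10^-3 m⁴, J_CB = 3.05×10^-3 m⁴, so T_A = T₀·(J_AC/a)/((J_AC/a)+(J_CB/b)) = 155400 N·m, T_B = 177600 N·m.

155000 N·m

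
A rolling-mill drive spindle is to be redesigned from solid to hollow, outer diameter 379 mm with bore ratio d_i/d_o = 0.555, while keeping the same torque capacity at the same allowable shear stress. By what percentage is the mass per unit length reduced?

Equal τ_max and T ⇒ the solid shaft needs d_s³ = d_o³(1−k⁴), so d_s = 379·(1−0.555⁴)^(1/3) = 366.6 mm.
Area ratio A_h/A_s = d_o²(1−k²)/d_s² = (1−k²)/(1−k⁴)^(2/3) = 0.7395.
Mass saving = 1 − 0.7395 = 26.0 %.

26.0 %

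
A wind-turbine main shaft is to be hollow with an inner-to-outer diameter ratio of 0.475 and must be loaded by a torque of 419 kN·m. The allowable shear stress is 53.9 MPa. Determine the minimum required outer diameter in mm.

347 mm

For a hollow shaft with d_i/d_o = 0.475: τ_max = 16T/(π d_o³ (1−k⁴)), so d_o = [16T/(π τ_allow (1−k⁴))]^(1/3) = [16·419000/(π·5.39×10^7·0.9491)]^(1/3) = 0.3468 m.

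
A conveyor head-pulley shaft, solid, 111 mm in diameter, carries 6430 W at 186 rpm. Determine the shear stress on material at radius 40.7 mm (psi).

131 psi

ω = 2π·186/60 = 19.48 rad/s, so T = P/ω = 6430 / 19.48 = 330.1 N·m.
J = πd⁴/32 = π(0.111)⁴/32 = 1.490×10^-5 m⁴.
Shear stress varies linearly with radius: τ = T·r/J = 330.1 × 0.0407 / 1.490×10^-5 = 9.015×10^5 Pa.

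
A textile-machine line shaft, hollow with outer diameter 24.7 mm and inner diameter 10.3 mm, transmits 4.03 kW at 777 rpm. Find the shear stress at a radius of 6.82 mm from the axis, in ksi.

ω = 2π·777/60 = 81.37 rad/s, so T = P/ω = 4.03×10³ / 81.37 = 49.53 N·m.
J = π(d_o⁴ − d_i⁴)/32 = π(0.0247⁴ − 0.0103⁴)/32 = 3.544×10^-8 m⁴.
Shear stress varies linearly with radius: τ = T·r/J = 49.53 × 0.00682 / 3.544×10^-8 = 9.532×10^6 Pa.

1.38 ksi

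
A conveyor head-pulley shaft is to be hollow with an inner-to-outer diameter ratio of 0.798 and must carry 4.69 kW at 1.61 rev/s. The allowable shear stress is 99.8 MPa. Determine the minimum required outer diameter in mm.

ω = 2π·1.61 = 10.12 rad/s, so T = P/ω = 4.69×10³ / 10.12 = 463.6 N·m.
For a hollow shaft with d_i/d_o = 0.798: τ_max = 16T/(π d_o³ (1−k⁴)), so d_o = [16T/(π τ_allow (1−k⁴))]^(1/3) = [16·463.6/(π·9.98×10^7·0.5945)]^(1/3) = 0.03414 m.

34.1 mm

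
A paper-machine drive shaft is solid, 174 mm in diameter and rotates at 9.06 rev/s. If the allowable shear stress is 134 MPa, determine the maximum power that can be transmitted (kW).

7890 kW

J = πd⁴/32 = π(0.174)⁴/32 = 8.999×10^-5 m⁴.
T_max = τ_allow·J/r = 1.34×10^8 × 8.999×10^-5 / 0.0870 = 138600 N·m.
ω = 2π·9.06 = 56.93 rad/s, so P_max = T_max·ω = 7.890×10^6 W.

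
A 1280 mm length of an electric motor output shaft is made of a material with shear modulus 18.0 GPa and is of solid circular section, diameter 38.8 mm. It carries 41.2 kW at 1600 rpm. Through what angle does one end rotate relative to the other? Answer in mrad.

ω = 2π·1600/60 = 167.6 rad/s, so T = P/ω = 41.2×10³ / 167.6 = 245.9 N·m.
J = πd⁴/32 = π(0.0388)⁴/32 = 2.225×10^-7 m⁴.
θ = T·L/(G·J) = 245.9 × 1.28 / (18.0×10⁹ × 2.225×10^-7) = 0.07859 rad.

78.6 mrad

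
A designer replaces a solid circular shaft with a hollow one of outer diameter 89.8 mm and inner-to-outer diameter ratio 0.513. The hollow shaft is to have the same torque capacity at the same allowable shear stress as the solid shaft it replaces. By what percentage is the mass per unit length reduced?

22.7 %

Equal τ_max and T ⇒ the solid shaft needs d_s³ = d_o³(1−k⁴), so d_s = 89.8·(1−0.513⁴)^(1/3) = 87.68 mm.
Area ratio A_h/A_s = d_o²(1−k²)/d_s² = (1−k²)/(1−k⁴)^(2/3) = 0.7729.
Mass saving = 1 − 0.7729 = 22.7 %.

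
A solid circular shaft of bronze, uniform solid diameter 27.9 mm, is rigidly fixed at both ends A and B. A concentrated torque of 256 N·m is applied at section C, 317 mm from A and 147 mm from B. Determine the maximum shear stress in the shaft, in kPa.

With uniform GJ and both ends fixed, compatibility θ_AC = θ_CB gives T_A·a = T_B·b, together with T_A + T_B = T₀.
T_A = T₀·b/(a+b) = 256.0·147/464.0 = 81.10 N·m; T_B = 174.9 N·m.
τ in each portion: τ_AC = 1.90×10^7 Pa, τ_CB = 4.10×10^7 Pa; maximum is in CB.
τ_max = T_CB·r/J = 174.9·0.0139/5.95×10^-8 = 4.101×10^7 Pa.

41000 kPa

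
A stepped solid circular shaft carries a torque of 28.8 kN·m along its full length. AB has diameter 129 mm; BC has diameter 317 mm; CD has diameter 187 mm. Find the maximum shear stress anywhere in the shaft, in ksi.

Under the same torque, τ_max = 16T/(πd³) is largest where d is smallest — segment AB (d = 129 mm).
τ_max = 16·28800/(π·(0.129)³) = 6.833×10^7 Pa.

9.91 ksi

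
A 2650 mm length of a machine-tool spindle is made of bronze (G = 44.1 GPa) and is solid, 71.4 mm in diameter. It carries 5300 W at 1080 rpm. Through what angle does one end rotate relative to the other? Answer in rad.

ω = 2π·1080/60 = 113.1 rad/s, so T = P/ω = 5300 / 113.1 = 46.86 N·m.
J = πd⁴/32 = π(0.0714)⁴/32 = 2.551×10^-6 m⁴.
θ = T·L/(G·J) = 46.86 × 2.65 / (44.1×10⁹ × 2.551×10^-6) = 1.104×10^-3 rad.

0.00110 rad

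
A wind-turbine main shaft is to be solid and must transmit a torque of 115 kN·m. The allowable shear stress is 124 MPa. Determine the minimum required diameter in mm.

168 mm

For a solid shaft τ_max = 16T/(πd³), so d = (16T/(π τ_allow))^(1/3) = (16·115000/(π·1.24×10^8))^(1/3) = 0.1678 m.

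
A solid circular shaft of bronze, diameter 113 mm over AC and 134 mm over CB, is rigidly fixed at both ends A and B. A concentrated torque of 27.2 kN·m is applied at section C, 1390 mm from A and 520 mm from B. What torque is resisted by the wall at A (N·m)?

4330 N·m

Compatibility: T_A·a/J_AC = T_B·b/J_CB with T_A + T_B = T₀.
J_AC = 1.60×10^-5 m⁴, J_CB = 3.17×10^-5 m⁴, so T_A = T₀·(J_AC/a)/((J_AC/a)+(J_CB/b)) = 4327 N·m, T_B = 22870 N·m.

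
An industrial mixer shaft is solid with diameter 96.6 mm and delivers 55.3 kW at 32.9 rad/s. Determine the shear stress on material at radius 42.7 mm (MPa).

ω = 32.9 rad/s, so T = P/ω = 55.3×10³ / 32.90 = 1681 N·m.
J = πd⁴/32 = π(0.0966)⁴/32 = 8.549×10^-6 m⁴.
Shear stress varies linearly with radius: τ = T·r/J = 1681 × 0.0427 / 8.549×10^-6 = 8.396×10^6 Pa.

8.40 MPa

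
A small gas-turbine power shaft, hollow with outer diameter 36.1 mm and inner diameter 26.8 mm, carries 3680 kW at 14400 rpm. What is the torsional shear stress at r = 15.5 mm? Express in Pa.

ω = 2π·14400/60 = 1508 rad/s, so T = P/ω = 3680×10³ / 1508 = 2440 N·m.
J = π(d_o⁴ − d_i⁴)/32 = π(0.0361⁴ − 0.0268⁴)/32 = 1.161×10^-7 m⁴.
Shear stress varies linearly with radius: τ = T·r/J = 2440 × 0.0155 / 1.161×10^-7 = 3.258×10^8 Pa.

3.26e8 Pa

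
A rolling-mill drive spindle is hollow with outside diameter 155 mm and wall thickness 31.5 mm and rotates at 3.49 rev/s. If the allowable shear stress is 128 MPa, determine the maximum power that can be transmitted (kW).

J = π(d_o⁴ − d_i⁴)/32 = π(0.155⁴ − 0.0920⁴)/32 = 4.963×10^-5 m⁴.
T_max = τ_allow·J/r = 1.28×10^8 × 4.963×10^-5 / 0.0775 = 81980 N·m.
ω = 2π·3.49 = 21.93 rad/s, so P_max = T_max·ω = 1.798×10^6 W.

1800 kW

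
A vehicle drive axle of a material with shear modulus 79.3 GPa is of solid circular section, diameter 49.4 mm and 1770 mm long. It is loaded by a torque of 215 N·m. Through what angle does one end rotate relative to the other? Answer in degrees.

0.470°

J = πd⁴/32 = π(0.0494)⁴/32 = 5.847×10^-7 m⁴.
θ = T·L/(G·J) = 215.0 × 1.77 / (79.3×10⁹ × 5.847×10^-7) = 8.208×10^-3 rad.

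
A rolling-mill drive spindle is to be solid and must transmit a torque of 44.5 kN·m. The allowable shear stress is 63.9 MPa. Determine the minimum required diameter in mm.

For a solid shaft τ_max = 16T/(πd³), so d = (16T/(π τ_allow))^(1/3) = (16·44500/(π·6.39×10^7))^(1/3) = 0.1525 m.

153 mm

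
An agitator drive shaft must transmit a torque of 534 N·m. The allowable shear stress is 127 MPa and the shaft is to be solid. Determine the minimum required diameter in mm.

For a solid shaft τ_max = 16T/(πd³), so d = (16T/(π τ_allow))^(1/3) = (16·534.0/(π·1.27×10^8))^(1/3) = 0.02777 m.

27.8 mm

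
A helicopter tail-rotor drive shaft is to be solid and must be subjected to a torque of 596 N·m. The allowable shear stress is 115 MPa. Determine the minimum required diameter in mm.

29.8 mm

For a solid shaft τ_max = 16T/(πd³), so d = (16T/(π τ_allow))^(1/3) = (16·596.0/(π·1.15×10^8))^(1/3) = 0.02977 m.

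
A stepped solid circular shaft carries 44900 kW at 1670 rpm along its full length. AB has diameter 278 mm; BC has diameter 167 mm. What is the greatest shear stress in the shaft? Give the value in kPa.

281000 kPa

ω = 2π·1670/60 = 174.9 rad/s, so T = P/ω = 44900×10³ / 174.9 = 256700 N·m.
Under the same torque, τ_max = 16T/(πd³) is largest where d is smallest — segment BC (d = 167 mm).
τ_max = 16·256700/(π·(0.167)³) = 2.808×10^8 Pa.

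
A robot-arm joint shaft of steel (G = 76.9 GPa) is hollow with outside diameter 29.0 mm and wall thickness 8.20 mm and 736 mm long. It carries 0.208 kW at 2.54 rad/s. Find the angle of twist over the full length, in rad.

0.0117 rad

ω = 2.54 rad/s, so T = P/ω = 0.208×10³ / 2.540 = 81.89 N·m.
J = π(d_o⁴ − d_i⁴)/32 = π(0.0290⁴ − 0.0126⁴)/32 = 6.696×10^-8 m⁴.
θ = T·L/(G·J) = 81.89 × 0.736 / (76.9×10⁹ × 6.696×10^-8) = 0.01170 rad.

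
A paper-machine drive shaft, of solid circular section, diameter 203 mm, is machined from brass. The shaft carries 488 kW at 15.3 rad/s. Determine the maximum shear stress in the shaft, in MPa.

ω = 15.3 rad/s, so T = P/ω = 488×10³ / 15.30 = 31900 N·m.
J = πd⁴/32 = π(0.203)⁴/32 = 1.667×10^-4 m⁴.
τ_max = T·r/J = 31900 × 0.102 / 1.667×10^-4 = 1.942×10^7 Pa.

19.4 MPa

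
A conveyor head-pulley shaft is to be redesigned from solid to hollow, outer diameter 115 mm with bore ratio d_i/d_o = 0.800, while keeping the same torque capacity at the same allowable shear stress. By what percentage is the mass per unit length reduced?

48.8 %

Equal τ_max and T ⇒ the solid shaft needs d_s³ = d_o³(1−k⁴), so d_s = 115·(1−0.800⁴)^(1/3) = 96.47 mm.
Area ratio A_h/A_s = d_o²(1−k²)/d_s² = (1−k²)/(1−k⁴)^(2/3) = 0.5115.
Mass saving = 1 − 0.5115 = 48.8 %.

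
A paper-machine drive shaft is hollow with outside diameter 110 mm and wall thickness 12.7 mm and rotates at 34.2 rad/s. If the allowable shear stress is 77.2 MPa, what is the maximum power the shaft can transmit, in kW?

449 kW

J = π(d_o⁴ − d_i⁴)/32 = π(0.110⁴ − 0.0846⁴)/32 = 9.345×10^-6 m⁴.
T_max = τ_allow·J/r = 7.72×10^7 × 9.345×10^-6 / 0.0550 = 13120 N·m.
ω = 34.2 rad/s, so P_max = T_max·ω = 4.486×10^5 W.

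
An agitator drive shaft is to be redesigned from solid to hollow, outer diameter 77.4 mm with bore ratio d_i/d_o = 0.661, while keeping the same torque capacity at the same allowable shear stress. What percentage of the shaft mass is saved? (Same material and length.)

35.2 %

Equal τ_max and T ⇒ the solid shaft needs d_s³ = d_o³(1−k⁴), so d_s = 77.4·(1−0.661⁴)^(1/3) = 72.12 mm.
Area ratio A_h/A_s = d_o²(1−k²)/d_s² = (1−k²)/(1−k⁴)^(2/3) = 0.6485.
Mass saving = 1 − 0.6485 = 35.2 %.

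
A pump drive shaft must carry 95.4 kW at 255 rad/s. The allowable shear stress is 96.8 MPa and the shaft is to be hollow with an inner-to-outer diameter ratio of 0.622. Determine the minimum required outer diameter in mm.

28.5 mm

ω = 255 rad/s, so T = P/ω = 95.4×10³ / 255.0 = 374.1 N·m.
For a hollow shaft with d_i/d_o = 0.622: τ_max = 16T/(π d_o³ (1−k⁴)), so d_o = [16T/(π τ_allow (1−k⁴))]^(1/3) = [16·374.1/(π·9.68×10^7·0.8503)]^(1/3) = 0.02850 m.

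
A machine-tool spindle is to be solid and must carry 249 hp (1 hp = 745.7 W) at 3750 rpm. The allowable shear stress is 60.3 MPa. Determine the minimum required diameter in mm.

34.2 mm

ω = 2π·3750/60 = 392.7 rad/s, so T = P/ω = 249×745.7 / 392.7 = 472.8 N·m.
For a solid shaft τ_max = 16T/(πd³), so d = (16T/(π τ_allow))^(1/3) = (16·472.8/(π·6.03×10^7))^(1/3) = 0.03418 m.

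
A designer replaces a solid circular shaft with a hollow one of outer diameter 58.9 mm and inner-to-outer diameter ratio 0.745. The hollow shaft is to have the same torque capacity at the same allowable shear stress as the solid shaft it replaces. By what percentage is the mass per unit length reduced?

43.1 %

Equal τ_max and T ⇒ the solid shaft needs d_s³ = d_o³(1−k⁴), so d_s = 58.9·(1−0.745⁴)^(1/3) = 52.10 mm.
Area ratio A_h/A_s = d_o²(1−k²)/d_s² = (1−k²)/(1−k⁴)^(2/3) = 0.5688.
Mass saving = 1 − 0.5688 = 43.1 %.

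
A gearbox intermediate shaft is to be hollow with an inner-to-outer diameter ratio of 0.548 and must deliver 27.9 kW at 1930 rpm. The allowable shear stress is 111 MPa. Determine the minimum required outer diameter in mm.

ω = 2π·1930/60 = 202.1 rad/s, so T = P/ω = 27.9×10³ / 202.1 = 138.0 N·m.
For a hollow shaft with d_i/d_o = 0.548: τ_max = 16T/(π d_o³ (1−k⁴)), so d_o = [16T/(π τ_allow (1−k⁴))]^(1/3) = [16·138.0/(π·1.11×10^8·0.9098)]^(1/3) = 0.01909 m.

19.1 mm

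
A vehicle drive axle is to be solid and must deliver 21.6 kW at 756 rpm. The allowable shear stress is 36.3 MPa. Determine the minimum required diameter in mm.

33.7 mm

ω = 2π·756/60 = 79.17 rad/s, so T = P/ω = 21.6×10³ / 79.17 = 272.8 N·m.
For a solid shaft τ_max = 16T/(πd³), so d = (16T/(π τ_allow))^(1/3) = (16·272.8/(π·3.63×10^7))^(1/3) = 0.03370 m.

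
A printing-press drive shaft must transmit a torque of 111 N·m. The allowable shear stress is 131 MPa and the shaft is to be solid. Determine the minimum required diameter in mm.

For a solid shaft τ_max = 16T/(πd³), so d = (16T/(π τ_allow))^(1/3) = (16·111.0/(π·1.31×10^8))^(1/3) = 0.01628 m.

16.3 mm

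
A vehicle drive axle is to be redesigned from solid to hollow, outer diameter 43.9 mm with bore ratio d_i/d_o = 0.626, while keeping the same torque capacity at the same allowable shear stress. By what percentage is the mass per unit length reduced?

32.0 %

Equal τ_max and T ⇒ the solid shaft needs d_s³ = d_o³(1−k⁴), so d_s = 43.9·(1−0.626⁴)^(1/3) = 41.53 mm.
Area ratio A_h/A_s = d_o²(1−k²)/d_s² = (1−k²)/(1−k⁴)^(2/3) = 0.6796.
Mass saving = 1 − 0.6796 = 32.0 %.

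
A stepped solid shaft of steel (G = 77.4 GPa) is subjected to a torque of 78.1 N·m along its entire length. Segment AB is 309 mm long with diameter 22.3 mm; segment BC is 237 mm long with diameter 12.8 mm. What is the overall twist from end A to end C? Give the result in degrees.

5.94°

J_AB = π(0.0223)⁴/32 = 2.43×10^-8 m⁴; J_BC = π(0.0128)⁴/32 = 2.64×10^-9 m⁴.
θ = (T/G)·Σ L_i/J_i = (78.10/77.4×10⁹)·(0.309/2.43×10^-8 + 0.237/2.64×10^-9) = 0.1036 rad.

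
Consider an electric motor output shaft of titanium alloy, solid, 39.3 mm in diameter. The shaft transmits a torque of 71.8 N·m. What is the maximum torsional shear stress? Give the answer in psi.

J = πd⁴/32 = π(0.0393)⁴/32 = 2.342×10^-7 m⁴.
τ_max = T·r/J = 71.80 × 0.0196 / 2.342×10^-7 = 6.024×10^6 Pa.

874 psi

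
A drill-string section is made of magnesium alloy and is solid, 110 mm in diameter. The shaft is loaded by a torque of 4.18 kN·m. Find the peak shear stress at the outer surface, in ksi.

J = πd⁴/32 = π(0.110)⁴/32 = 1.437×10^-5 m⁴.
τ_max = T·r/J = 4180 × 0.0550 / 1.437×10^-5 = 1.599×10^7 Pa.

2.32 ksi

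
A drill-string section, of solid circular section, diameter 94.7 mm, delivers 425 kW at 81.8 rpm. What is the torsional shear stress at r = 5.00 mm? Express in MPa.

ω = 2π·81.8/60 = 8.566 rad/s, so T = P/ω = 425×10³ / 8.566 = 49610 N·m.
J = πd⁴/32 = π(0.0947)⁴/32 = 7.896×10^-6 m⁴.
Shear stress varies linearly with radius: τ = T·r/J = 49610 × 0.00500 / 7.896×10^-6 = 3.142×10^7 Pa.

31.4 MPa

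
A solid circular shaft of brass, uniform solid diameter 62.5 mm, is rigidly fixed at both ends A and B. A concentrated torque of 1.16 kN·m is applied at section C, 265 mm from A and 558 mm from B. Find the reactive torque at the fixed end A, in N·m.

786 N·m

With uniform GJ and both ends fixed, compatibility θ_AC = θ_CB gives T_A·a = T_B·b, together with T_A + T_B = T₀.
T_A = T₀·b/(a+b) = 1160·558/823.0 = 786.5 N·m; T_B = 373.5 N·m.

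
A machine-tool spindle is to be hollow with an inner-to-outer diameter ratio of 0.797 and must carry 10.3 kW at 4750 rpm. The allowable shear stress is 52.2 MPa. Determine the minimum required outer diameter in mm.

ω = 2π·4750/60 = 497.4 rad/s, so T = P/ω = 10.3×10³ / 497.4 = 20.71 N·m.
For a hollow shaft with d_i/d_o = 0.797: τ_max = 16T/(π d_o³ (1−k⁴)), so d_o = [16T/(π τ_allow (1−k⁴))]^(1/3) = [16·20.71/(π·5.22×10^7·0.5965)]^(1/3) = 0.01502 m.

15.0 mm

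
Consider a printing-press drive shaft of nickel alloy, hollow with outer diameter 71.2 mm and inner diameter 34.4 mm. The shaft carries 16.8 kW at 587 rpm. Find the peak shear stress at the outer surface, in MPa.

ω = 2π·587/60 = 61.47 rad/s, so T = P/ω = 16.8×10³ / 61.47 = 273.3 N·m.
J = π(d_o⁴ − d_i⁴)/32 = π(0.0712⁴ − 0.0344⁴)/32 = 2.386×10^-6 m⁴.
τ_max = T·r/J = 273.3 × 0.0356 / 2.386×10^-6 = 4.079×10^6 Pa.

4.08 MPa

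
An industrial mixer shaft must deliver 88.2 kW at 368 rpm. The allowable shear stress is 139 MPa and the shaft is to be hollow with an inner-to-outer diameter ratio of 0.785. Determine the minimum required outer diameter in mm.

51.3 mm

ω = 2π·368/60 = 38.54 rad/s, so T = P/ω = 88.2×10³ / 38.54 = 2289 N·m.
For a hollow shaft with d_i/d_o = 0.785: τ_max = 16T/(π d_o³ (1−k⁴)), so d_o = [16T/(π τ_allow (1−k⁴))]^(1/3) = [16·2289/(π·1.39×10^8·0.6203)]^(1/3) = 0.05132 m.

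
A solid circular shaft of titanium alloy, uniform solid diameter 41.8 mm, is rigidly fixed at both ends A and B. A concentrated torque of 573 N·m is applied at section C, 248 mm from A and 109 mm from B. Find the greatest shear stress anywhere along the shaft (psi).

4030 psi

With uniform GJ and both ends fixed, compatibility θ_AC = θ_CB gives T_A·a = T_B·b, together with T_A + T_B = T₀.
T_A = T₀·b/(a+b) = 573.0·109/357.0 = 174.9 N·m; T_B = 398.1 N·m.
τ in each portion: τ_AC = 1.22×10^7 Pa, τ_CB = 2.78×10^7 Pa; maximum is in CB.
τ_max = T_CB·r/J = 398.1·0.0209/3.00×10^-7 = 2.776×10^7 Pa.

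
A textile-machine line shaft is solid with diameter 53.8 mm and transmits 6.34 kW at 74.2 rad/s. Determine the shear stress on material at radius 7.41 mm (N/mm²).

ω = 74.2 rad/s, so T = P/ω = 6.34×10³ / 74.20 = 85.44 N·m.
J = πd⁴/32 = π(0.0538)⁴/32 = 8.225×10^-7 m⁴.
Shear stress varies linearly with radius: τ = T·r/J = 85.44 × 0.00741 / 8.225×10^-7 = 7.698×10^5 Pa.

0.770 N/mm²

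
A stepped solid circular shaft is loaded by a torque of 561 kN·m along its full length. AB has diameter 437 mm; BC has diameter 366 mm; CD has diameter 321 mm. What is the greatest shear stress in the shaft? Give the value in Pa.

Under the same torque, τ_max = 16T/(πd³) is largest where d is smallest — segment CD (d = 321 mm).
τ_max = 16·561000/(π·(0.321)³) = 8.638×10^7 Pa.

8.64e7 Pa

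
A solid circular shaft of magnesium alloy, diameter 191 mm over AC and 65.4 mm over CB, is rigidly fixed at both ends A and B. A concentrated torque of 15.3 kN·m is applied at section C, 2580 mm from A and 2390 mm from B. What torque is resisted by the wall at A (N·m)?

Compatibility: T_A·a/J_AC = T_B·b/J_CB with T_A + T_B = T₀.
J_AC = 1.31×10^-4 m⁴, J_CB = 1.80×10^-6 m⁴, so T_A = T₀·(J_AC/a)/((J_AC/a)+(J_CB/b)) = 15080 N·m, T_B = 223.7 N·m.

15100 N·m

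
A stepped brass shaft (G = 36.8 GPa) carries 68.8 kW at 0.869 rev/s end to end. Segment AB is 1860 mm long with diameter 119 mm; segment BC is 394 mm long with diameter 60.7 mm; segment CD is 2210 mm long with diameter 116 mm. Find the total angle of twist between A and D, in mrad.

176 mrad

ω = 2π·0.869 = 5.460 rad/s, so T = P/ω = 68.8×10³ / 5.460 = 12600 N·m.
J_AB = π(0.119)⁴/32 = 1.97×10^-5 m⁴; J_BC = π(0.0607)⁴/32 = 1.33×10^-6 m⁴; J_CD = π(0.116)⁴/32 = 1.78×10^-5 m⁴.
θ = (T/G)·Σ L_i/J_i = (12600/36.8×10⁹)·(1.86/1.97×10^-5 + 0.394/1.33×10^-6 + 2.21/1.78×10^-5) = 0.1761 rad.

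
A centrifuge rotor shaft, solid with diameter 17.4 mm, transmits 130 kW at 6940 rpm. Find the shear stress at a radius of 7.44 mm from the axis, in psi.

ω = 2π·6940/60 = 726.8 rad/s, so T = P/ω = 130×10³ / 726.8 = 178.9 N·m.
J = πd⁴/32 = π(0.0174)⁴/32 = 8.999×10^-9 m⁴.
Shear stress varies linearly with radius: τ = T·r/J = 178.9 × 0.00744 / 8.999×10^-9 = 1.479×10^8 Pa.

21400 psi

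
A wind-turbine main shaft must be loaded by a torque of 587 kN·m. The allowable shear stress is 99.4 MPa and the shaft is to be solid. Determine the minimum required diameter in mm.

For a solid shaft τ_max = 16T/(πd³), so d = (16T/(π τ_allow))^(1/3) = (16·587000/(π·9.94×10^7))^(1/3) = 0.3110 m.

311 mm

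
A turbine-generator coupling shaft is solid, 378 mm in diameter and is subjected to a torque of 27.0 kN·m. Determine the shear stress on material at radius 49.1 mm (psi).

95.9 psi

J = πd⁴/32 = π(0.378)⁴/32 = 2.004×10^-3 m⁴.
Shear stress varies linearly with radius: τ = T·r/J = 27000 × 0.0491 / 2.004×10^-3 = 6.614×10^5 Pa.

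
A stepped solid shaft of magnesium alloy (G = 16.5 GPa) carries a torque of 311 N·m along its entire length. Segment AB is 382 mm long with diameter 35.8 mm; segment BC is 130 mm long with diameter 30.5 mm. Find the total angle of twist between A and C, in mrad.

73.5 mrad

J_AB = π(0.0358)⁴/32 = 1.61×10^-7 m⁴; J_BC = π(0.0305)⁴/32 = 8.50×10^-8 m⁴.
θ = (T/G)·Σ L_i/J_i = (311.0/16.5×10⁹)·(0.382/1.61×10^-7 + 0.130/8.50×10^-8) = 0.07349 rad.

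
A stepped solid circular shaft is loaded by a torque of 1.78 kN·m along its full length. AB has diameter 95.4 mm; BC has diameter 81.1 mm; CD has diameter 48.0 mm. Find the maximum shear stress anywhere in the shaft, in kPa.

Under the same torque, τ_max = 16T/(πd³) is largest where d is smallest — segment CD (d = 48.0 mm).
τ_max = 16·1780/(π·(0.0480)³) = 8.197×10^7 Pa.

82000 kPa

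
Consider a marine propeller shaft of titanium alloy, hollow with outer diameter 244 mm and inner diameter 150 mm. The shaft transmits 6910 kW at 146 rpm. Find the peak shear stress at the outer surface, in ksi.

ω = 2π·146/60 = 15.29 rad/s, so T = P/ω = 6910×10³ / 15.29 = 452000 N·m.
J = π(d_o⁴ − d_i⁴)/32 = π(0.244⁴ − 0.150⁴)/32 = 2.983×10^-4 m⁴.
τ_max = T·r/J = 452000 × 0.122 / 2.983×10^-4 = 1.849×10^8 Pa.

26.8 ksi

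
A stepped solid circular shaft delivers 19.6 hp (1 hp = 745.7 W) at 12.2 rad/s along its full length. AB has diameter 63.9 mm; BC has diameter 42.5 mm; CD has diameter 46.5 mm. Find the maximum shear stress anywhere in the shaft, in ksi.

ω = 12.2 rad/s, so T = P/ω = 19.6×745.7 / 12.20 = 1198 N·m.
Under the same torque, τ_max = 16T/(πd³) is largest where d is smallest — segment BC (d = 42.5 mm).
τ_max = 16·1198/(π·(0.0425)³) = 7.948×10^7 Pa.

11.5 ksi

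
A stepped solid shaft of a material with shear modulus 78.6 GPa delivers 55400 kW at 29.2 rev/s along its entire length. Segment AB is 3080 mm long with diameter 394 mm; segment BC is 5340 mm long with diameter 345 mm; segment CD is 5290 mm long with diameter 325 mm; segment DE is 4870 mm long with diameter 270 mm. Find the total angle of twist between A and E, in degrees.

4.25°

ω = 2π·29.2 = 183.5 rad/s, so T = P/ω = 55400×10³ / 183.5 = 302000 N·m.
J_AB = π(0.394)⁴/32 = 2.37×10^-3 m⁴; J_BC = π(0.345)⁴/32 = 1.39×10^-3 m⁴; J_CD = π(0.325)⁴/32 = 1.10×10^-3 m⁴; J_DE = π(0.270)⁴/32 = 5.22×10^-4 m⁴.
θ = (T/G)·Σ L_i/J_i = (302000/78.6×10⁹)·(3.08/2.37×10^-3 + 5.34/1.39×10^-3 + 5.29/1.10×10^-3 + 4.87/5.22×10^-4) = 0.07416 rad.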